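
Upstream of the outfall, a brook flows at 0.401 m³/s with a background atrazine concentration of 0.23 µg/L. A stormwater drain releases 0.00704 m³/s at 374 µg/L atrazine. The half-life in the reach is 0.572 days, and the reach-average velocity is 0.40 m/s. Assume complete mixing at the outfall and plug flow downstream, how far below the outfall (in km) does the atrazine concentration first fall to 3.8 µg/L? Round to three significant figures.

Mixed concentration C = ΣQC/ΣQ = (0.4010·0.2300 + 0.007040·374.0) / 0.4080 = 2.725/0.4080 = 6.679 µg/L.
Half-life 0.572 d → k = ln 2 / 0.572 = 1.212 d⁻¹.
Set 6.679·exp(−k·t) = 3.8 → t = ln(6.679/3.8)/k = 40210 s = 11.17 h.
Distance = v·t = 0.40·40210 = 16080 m = 16.08 km.

16.1 km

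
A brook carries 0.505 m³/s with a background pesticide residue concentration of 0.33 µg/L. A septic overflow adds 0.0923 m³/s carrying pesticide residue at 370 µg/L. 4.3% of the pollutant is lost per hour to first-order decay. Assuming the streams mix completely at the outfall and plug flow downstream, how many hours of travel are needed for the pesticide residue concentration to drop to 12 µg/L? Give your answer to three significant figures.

35.6 h

Conservation of mass: C = (0.5050·0.3300 + 0.09230·370.0) / 0.5973 = 34.32/0.5973 = 57.45 µg/L.
4.3%/h lost → k = −ln(1 − 0.043) = 0.04395 h⁻¹.
57.45·exp(−k·t) = 12 → t = ln(57.45/12)/k = 128300 s = 35.63 h.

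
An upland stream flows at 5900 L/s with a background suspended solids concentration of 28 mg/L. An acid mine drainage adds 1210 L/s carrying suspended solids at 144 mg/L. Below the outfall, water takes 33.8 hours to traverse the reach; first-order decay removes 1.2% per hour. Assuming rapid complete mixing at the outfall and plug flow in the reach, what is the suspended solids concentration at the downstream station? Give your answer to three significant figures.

After mixing, C = (5900·28.00 + 1210·144.0) / 7110 = 339400/7110 = 47.74 mg/L.
1.2%/h lost → k = −ln(1 − 0.012) = 0.01207 h⁻¹.
First-order decay: C = 47.74·exp(−k·t) = 47.74·0.6649 = 31.75 mg/L.

31.7 mg/L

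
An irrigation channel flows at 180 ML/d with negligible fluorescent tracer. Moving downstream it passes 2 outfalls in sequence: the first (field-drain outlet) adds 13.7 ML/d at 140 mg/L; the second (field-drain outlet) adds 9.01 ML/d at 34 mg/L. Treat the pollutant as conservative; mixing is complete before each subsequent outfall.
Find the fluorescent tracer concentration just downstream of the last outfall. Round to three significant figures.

11.0 mg/L

Below outfall 1: Q → 193.7 ML/d, C = (180.0·0 + 13.70·140.0)/193.7 = 9.902 mg/L.
Below outfall 2: Q → 202.7 ML/d, C = (193.7·9.902 + 9.010·34.00)/202.7 = 10.97 mg/L.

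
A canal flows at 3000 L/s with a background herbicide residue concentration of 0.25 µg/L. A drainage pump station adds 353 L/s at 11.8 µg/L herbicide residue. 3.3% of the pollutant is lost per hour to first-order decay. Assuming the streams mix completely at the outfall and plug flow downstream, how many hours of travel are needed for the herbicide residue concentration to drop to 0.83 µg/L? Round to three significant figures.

Mass balance: C = (3000·0.2500 + 353.0·11.80) / 3353 = 4915/3353 = 1.466 µg/L.
3.3%/h lost → k = −ln(1 − 0.033) = 0.03356 h⁻¹.
1.466·exp(−k·t) = 0.83 → t = ln(1.466/0.83)/k = 61030 s = 16.95 h.

17.0 h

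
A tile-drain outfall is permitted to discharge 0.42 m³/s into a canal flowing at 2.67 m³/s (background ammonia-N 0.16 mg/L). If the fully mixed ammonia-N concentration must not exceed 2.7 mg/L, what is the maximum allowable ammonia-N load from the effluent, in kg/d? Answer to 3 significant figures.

Mass balance at the limit: 2.670·0.1600 + 0.4200·Cₑ = 3.090·2.7 → Cₑ = 18.85 mg/L.
Load = 0.4200 m³/s × 18.85 g/m³ × 86 400 s/d = 683.9 kg/d.

684 kg/d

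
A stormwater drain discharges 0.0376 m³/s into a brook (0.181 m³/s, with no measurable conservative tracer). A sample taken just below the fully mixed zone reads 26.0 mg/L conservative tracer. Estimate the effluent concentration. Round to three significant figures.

151 mg/L

Mass balance: 0.1810·0 + 0.03760·Cₑ = 0.2186·26.00
→ Cₑ = (0.2186·26.00 − 0.1810·0) / 0.03760 = 151.2 mg/L.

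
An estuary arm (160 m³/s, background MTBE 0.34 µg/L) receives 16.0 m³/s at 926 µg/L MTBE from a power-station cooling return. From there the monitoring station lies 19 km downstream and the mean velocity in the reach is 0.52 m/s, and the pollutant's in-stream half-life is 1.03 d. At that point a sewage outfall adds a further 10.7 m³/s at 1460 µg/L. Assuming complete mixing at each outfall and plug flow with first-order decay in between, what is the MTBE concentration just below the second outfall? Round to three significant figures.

144 µg/L

Conservation of mass: C = (160.0·0.3400 + 16.00·926.0) / 176.0 = 14870/176.0 = 84.49 µg/L; combined flow 176.0 m³/s.
Travel time t = 19·1000 / 0.52 = 36540 s = 10.15 h.
Half-life 1.03 d → k = ln 2 / 1.03 = 0.6730 d⁻¹.
Decay over the reach: 84.49·exp(−kt) = 84.49·0.7523 = 63.56 µg/L.
Second outfall: C = (176.0·63.56 + 10.70·1460)/186.7 = 143.6 µg/L.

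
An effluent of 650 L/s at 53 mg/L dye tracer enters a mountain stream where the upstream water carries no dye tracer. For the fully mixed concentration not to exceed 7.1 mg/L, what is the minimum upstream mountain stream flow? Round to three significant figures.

4200 L/s

Set C_mix = 7.1: (Q·0 + 650.0·53.00) / (Q + 650.0) = 7.1
→ Q = 650.0·(53.00 − 7.1)/(7.1 − 0) = 4202 L/s.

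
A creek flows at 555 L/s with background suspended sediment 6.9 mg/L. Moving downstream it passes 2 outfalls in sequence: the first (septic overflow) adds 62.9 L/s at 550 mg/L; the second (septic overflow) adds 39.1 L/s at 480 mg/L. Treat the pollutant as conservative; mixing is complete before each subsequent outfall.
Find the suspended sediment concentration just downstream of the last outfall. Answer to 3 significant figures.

87.1 mg/L

After outfall 1: Q = 555.0 + 62.90 = 617.9 L/s; C = (555.0·6.900 + 62.90·550.0)/617.9 = 62.19 mg/L.
After outfall 2: Q = 617.9 + 39.10 = 657.0 L/s; C = (617.9·62.19 + 39.10·480.0)/657.0 = 87.05 mg/L.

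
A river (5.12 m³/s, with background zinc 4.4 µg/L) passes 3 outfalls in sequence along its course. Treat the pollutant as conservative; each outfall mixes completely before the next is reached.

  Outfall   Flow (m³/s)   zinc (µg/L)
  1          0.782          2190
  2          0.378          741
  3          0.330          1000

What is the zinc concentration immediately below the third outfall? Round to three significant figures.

After outfall 1: Q = 5.120 + 0.7820 = 5.902 m³/s; C = (5.120·4.400 + 0.7820·2190)/5.902 = 294.0 µg/L.
After outfall 2: Q = 5.902 + 0.3780 = 6.280 m³/s; C = (5.902·294.0 + 0.3780·741.0)/6.280 = 320.9 µg/L.
After outfall 3: Q = 6.280 + 0.3300 = 6.610 m³/s; C = (6.280·320.9 + 0.3300·1000)/6.610 = 354.8 µg/L.

355 µg/L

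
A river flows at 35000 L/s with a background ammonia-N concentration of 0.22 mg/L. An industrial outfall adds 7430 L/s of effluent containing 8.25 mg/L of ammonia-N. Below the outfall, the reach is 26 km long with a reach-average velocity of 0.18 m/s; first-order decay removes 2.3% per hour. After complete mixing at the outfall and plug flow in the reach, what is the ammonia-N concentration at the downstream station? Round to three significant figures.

0.639 mg/L

Mixed concentration C = ΣQC/ΣQ = (35000·0.2200 + 7430·8.250) / 42430 = 69000/42430 = 1.626 mg/L.
Travel time t = 26·1000 / 0.18 = 144400 s = 40.12 h.
2.3%/h lost → k = −ln(1 − 0.023) = 0.02327 h⁻¹.
Applying C = C₀e^(−kt): 1.626 × 0.3931 = 0.6393 mg/L.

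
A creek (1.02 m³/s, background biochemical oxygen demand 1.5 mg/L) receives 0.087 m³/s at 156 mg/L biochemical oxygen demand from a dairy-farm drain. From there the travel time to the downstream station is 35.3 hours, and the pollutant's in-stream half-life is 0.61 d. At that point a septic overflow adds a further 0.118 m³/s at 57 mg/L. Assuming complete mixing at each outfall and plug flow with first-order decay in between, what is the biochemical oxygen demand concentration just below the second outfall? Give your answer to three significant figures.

7.81 mg/L

Mass balance: C = (1.020·1.500 + 0.08700·156.0) / 1.107 = 15.10/1.107 = 13.64 mg/L; combined flow 1.107 m³/s.
Half-life 0.61 d → k = ln 2 / 0.61 = 1.136 d⁻¹.
First-order decay: C = 13.64·exp(−k·t) = 13.64·0.1880 = 2.565 mg/L.
At the second outfall, C = (1.107·2.565 + 0.1180·57.00) / (1.107 + 0.1180) = 7.808 mg/L.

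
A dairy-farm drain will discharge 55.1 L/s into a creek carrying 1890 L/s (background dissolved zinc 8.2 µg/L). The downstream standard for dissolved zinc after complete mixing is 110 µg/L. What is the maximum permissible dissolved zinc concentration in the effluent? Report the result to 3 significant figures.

At the limit, (Qr·Cr + Qe·Cₑ)/(Qr + Qe) = 110:
Cₑ = (1945·110 − 1890·8.200) / 55.10 = 3602 µg/L.

3600 µg/L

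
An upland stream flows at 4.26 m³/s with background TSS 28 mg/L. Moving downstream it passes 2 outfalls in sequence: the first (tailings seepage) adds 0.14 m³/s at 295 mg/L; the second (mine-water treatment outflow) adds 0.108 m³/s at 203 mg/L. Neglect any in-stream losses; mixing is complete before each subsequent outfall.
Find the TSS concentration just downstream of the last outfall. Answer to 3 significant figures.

40.5 mg/L

Below outfall 1: Q → 4.400 m³/s, C = (4.260·28.00 + 0.1400·295.0)/4.400 = 36.50 mg/L.
Below outfall 2: Q → 4.508 m³/s, C = (4.400·36.50 + 0.1080·203.0)/4.508 = 40.48 mg/L.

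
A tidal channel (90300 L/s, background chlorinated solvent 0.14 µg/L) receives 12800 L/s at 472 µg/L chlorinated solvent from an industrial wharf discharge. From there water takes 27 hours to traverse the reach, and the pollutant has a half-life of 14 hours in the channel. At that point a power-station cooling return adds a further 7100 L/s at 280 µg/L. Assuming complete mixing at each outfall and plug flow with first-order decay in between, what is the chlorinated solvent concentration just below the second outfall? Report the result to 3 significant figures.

32.5 µg/L

Conservation of mass: C = (90300·0.1400 + 12800·472.0) / 103100 = 6054000/103100 = 58.72 µg/L; combined flow 103100 L/s.
Half-life 14 h → k = ln 2 / 14 = 0.04951 h⁻¹ = 1.188 d⁻¹.
Applying C = C₀e^(−kt): 58.72 × 0.2627 = 15.43 µg/L.
Second outfall: C = (103100·15.43 + 7100·280.0)/110200 = 32.47 µg/L.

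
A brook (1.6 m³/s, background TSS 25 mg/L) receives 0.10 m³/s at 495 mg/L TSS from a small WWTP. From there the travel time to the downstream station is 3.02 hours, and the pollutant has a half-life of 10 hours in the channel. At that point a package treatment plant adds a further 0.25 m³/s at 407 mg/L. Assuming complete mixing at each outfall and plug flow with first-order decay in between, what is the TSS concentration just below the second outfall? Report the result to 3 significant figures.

89.4 mg/L

Flow-weighted average: C = (1.600·25.00 + 0.1000·495.0) / 1.700 = 89.50/1.700 = 52.65 mg/L; combined flow 1.700 m³/s.
Half-life 10 h → k = ln 2 / 10 = 0.06931 h⁻¹ = 1.664 d⁻¹.
Applying C = C₀e^(−kt): 52.65 × 0.8111 = 42.70 mg/L.
At the second outfall, C = (1.700·42.70 + 0.2500·407.0) / (1.700 + 0.2500) = 89.41 mg/L.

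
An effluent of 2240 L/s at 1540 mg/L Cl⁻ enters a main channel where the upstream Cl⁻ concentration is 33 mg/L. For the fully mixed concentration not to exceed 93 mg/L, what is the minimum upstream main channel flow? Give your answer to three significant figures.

54000 L/s

Set C_mix = 93: (Q·33.00 + 2240·1540) / (Q + 2240) = 93
→ Q = 2240·(1540 − 93)/(93 − 33.00) = 54020 L/s.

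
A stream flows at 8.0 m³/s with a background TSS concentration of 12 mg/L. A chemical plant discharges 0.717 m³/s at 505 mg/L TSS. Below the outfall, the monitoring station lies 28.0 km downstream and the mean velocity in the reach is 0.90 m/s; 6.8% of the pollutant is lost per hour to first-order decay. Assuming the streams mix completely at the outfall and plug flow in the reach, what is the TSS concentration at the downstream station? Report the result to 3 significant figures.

28.6 mg/L

Flow-weighted average: C = (8.000·12.00 + 0.7170·505.0) / 8.717 = 458.1/8.717 = 52.55 mg/L.
Travel time t = 28.0·1000 / 0.90 = 31110 s = 8.642 h.
6.8%/h lost → k = −ln(1 − 0.068) = 0.07042 h⁻¹.
First-order decay: C = 52.55·exp(−k·t) = 52.55·0.5441 = 28.59 mg/L.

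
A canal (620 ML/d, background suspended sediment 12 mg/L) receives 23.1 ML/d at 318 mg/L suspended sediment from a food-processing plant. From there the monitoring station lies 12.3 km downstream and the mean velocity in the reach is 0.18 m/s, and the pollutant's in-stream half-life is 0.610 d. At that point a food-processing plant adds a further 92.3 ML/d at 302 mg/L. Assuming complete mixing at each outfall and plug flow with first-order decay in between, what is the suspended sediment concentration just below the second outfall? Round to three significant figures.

Mass balance: C = (620.0·12.00 + 23.10·318.0) / 643.1 = 14790/643.1 = 22.99 mg/L; combined flow 643.1 ML/d.
Travel time t = 12.3·1000 / 0.18 = 68330 s = 18.98 h.
Half-life 0.610 d → k = ln 2 / 0.610 = 1.136 d⁻¹.
After decay, C = 22.99 × e^(−kt) = 22.99 × 0.4071 = 9.360 mg/L.
At the second outfall, C = (643.1·9.360 + 92.30·302.0) / (643.1 + 92.30) = 46.09 mg/L.

46.1 mg/L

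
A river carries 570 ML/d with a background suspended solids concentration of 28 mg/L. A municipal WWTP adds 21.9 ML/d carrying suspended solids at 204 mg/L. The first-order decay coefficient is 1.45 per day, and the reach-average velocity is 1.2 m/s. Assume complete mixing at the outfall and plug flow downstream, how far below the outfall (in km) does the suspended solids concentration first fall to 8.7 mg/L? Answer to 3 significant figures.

Mass balance: C = (570.0·28.00 + 21.90·204.0) / 591.9 = 20430/591.9 = 34.51 mg/L.
Set 34.51·exp(−k·t) = 8.7 → t = ln(34.51/8.7)/k = 82110 s = 22.81 h.
Distance = v·t = 1.2·82110 = 98530 m = 98.53 km.

98.5 km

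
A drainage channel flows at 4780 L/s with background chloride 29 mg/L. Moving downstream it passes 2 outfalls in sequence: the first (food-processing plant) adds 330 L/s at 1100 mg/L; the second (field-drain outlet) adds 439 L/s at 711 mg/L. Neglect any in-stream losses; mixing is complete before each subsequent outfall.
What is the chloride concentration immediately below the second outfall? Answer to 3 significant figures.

Outfall 1: combined Q = 5110 L/s; C = (4780·29.00 + 330.0·1100)/5110 = 98.16 mg/L.
Outfall 2: combined Q = 5549 L/s; C = (5110·98.16 + 439.0·711.0)/5549 = 146.6 mg/L.

147 mg/L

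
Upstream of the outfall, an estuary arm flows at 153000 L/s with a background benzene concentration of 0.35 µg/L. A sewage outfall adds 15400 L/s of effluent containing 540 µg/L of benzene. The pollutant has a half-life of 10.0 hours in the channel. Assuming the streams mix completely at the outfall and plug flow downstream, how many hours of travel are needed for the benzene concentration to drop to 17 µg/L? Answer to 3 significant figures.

Flow-weighted average: C = (153000·0.3500 + 15400·540.0) / 168400 = 8370000/168400 = 49.70 µg/L.
Half-life 10.0 h → k = ln 2 / 10.0 = 0.06931 h⁻¹ = 1.664 d⁻¹.
49.70·exp(−k·t) = 17 → t = ln(49.70/17)/k = 55720 s = 15.48 h.

15.5 h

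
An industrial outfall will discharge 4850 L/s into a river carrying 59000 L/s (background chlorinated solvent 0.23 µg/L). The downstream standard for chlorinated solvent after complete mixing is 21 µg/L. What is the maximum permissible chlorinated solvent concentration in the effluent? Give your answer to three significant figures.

274 µg/L

At the limit, (Qr·Cr + Qe·Cₑ)/(Qr + Qe) = 21:
Cₑ = (63850·21 − 59000·0.2300) / 4850 = 273.7 µg/L.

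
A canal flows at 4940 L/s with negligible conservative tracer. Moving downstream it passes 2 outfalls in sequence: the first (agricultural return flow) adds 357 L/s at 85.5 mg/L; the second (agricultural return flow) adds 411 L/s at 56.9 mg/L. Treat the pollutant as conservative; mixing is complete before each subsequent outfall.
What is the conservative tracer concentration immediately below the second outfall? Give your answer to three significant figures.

Below outfall 1: Q → 5297 L/s, C = (4940·0 + 357.0·85.50)/5297 = 5.762 mg/L.
Below outfall 2: Q → 5708 L/s, C = (5297·5.762 + 411.0·56.90)/5708 = 9.445 mg/L.

9.44 mg/L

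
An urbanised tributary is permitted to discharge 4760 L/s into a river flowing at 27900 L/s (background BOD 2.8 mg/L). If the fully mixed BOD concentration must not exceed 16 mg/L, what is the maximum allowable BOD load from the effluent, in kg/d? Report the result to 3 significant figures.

Mass balance at the limit: 27900·2.800 + 4760·Cₑ = 32660·16 → Cₑ = 93.37 mg/L.
4760 L/s = 4.760 m³/s. Load = 4.760 m³/s × 93.37 g/m³ × 86 400 s/d = 38400 kg/d.

38400 kg/d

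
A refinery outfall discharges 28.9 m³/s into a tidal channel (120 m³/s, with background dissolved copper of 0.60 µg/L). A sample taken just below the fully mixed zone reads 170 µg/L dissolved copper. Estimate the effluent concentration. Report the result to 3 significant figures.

873 µg/L

Mass balance: 120.0·0.6000 + 28.90·Cₑ = 148.9·170.0
→ Cₑ = (148.9·170.0 − 120.0·0.6000) / 28.90 = 873.4 µg/L.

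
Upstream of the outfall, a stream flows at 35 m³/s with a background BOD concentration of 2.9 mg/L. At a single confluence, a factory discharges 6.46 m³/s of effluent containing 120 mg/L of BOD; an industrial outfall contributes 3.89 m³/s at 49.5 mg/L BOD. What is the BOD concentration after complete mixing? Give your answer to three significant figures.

Conservation of mass: C = (35.00·2.900 + 6.460·120.0 + 3.890·49.50) / 45.35 = 1069/45.35 = 23.58 mg/L.

23.6 mg/L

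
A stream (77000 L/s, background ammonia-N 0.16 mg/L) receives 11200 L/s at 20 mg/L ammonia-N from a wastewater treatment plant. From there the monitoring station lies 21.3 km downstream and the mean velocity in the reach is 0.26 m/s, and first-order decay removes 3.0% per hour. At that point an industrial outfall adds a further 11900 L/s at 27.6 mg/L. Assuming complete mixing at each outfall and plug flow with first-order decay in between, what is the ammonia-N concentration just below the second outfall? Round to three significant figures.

After mixing, C = (77000·0.1600 + 11200·20.00) / 88200 = 236300/88200 = 2.679 mg/L; combined flow 88200 L/s.
Travel time t = 21.3·1000 / 0.26 = 81920 s = 22.76 h.
3.0%/h lost → k = −ln(1 − 0.03) = 0.03046 h⁻¹.
Applying C = C₀e^(−kt): 2.679 × 0.5000 = 1.340 mg/L.
Second outfall: C = (88200·1.340 + 11900·27.60)/100100 = 4.462 mg/L.

4.46 mg/L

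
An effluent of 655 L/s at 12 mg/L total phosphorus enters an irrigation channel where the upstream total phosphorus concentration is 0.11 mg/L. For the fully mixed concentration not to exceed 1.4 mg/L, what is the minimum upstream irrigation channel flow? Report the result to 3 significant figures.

5380 L/s

Set C_mix = 1.4: (Q·0.1100 + 655.0·12.00) / (Q + 655.0) = 1.4
→ Q = 655.0·(12.00 − 1.4)/(1.4 − 0.1100) = 5382 L/s.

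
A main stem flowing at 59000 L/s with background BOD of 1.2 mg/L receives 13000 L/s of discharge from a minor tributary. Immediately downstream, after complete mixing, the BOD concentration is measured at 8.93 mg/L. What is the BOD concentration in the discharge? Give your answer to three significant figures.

Mass balance: 59000·1.200 + 13000·Cₑ = 72000·8.930
→ Cₑ = (72000·8.930 − 59000·1.200) / 13000 = 44.01 mg/L.

44.0 mg/L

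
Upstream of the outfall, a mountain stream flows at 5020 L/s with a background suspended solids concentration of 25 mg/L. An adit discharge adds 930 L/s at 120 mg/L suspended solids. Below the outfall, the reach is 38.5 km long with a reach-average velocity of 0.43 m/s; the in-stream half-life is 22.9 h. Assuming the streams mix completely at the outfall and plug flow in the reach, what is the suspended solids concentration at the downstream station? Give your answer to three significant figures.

Mixed concentration C = ΣQC/ΣQ = (5020·25.00 + 930.0·120.0) / 5950 = 237100/5950 = 39.85 mg/L.
Travel time t = 38.5·1000 / 0.43 = 89530 s = 24.87 h.
Half-life 22.9 h → k = ln 2 / 22.9 = 0.03027 h⁻¹ = 0.7264 d⁻¹.
After decay, C = 39.85 × e^(−kt) = 39.85 × 0.4710 = 18.77 mg/L.

18.8 mg/L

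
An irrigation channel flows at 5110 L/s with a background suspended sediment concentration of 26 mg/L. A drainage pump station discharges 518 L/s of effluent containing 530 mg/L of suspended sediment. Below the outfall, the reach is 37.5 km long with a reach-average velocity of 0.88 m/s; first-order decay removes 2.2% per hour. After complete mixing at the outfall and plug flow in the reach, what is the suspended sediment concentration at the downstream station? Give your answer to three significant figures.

55.6 mg/L

Mixed concentration C = ΣQC/ΣQ = (5110·26.00 + 518.0·530.0) / 5628 = 407400/5628 = 72.39 mg/L.
Travel time t = 37.5·1000 / 0.88 = 42610 s = 11.84 h.
2.2%/h lost → k = −ln(1 − 0.022) = 0.02225 h⁻¹.
Decay over the reach: 72.39·exp(−kt) = 72.39·0.7685 = 55.63 mg/L.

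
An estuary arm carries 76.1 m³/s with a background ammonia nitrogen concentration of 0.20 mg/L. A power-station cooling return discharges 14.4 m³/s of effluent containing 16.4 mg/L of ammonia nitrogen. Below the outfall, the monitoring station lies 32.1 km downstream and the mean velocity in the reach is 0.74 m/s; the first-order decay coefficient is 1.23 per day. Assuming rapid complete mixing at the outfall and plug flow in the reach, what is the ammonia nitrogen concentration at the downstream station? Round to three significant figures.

Flow-weighted average: C = (76.10·0.2000 + 14.40·16.40) / 90.50 = 251.4/90.50 = 2.778 mg/L.
Travel time t = 32.1·1000 / 0.74 = 43380 s = 12.05 h.
Decay over the reach: 2.778·exp(−kt) = 2.778·0.5393 = 1.498 mg/L.

1.50 mg/L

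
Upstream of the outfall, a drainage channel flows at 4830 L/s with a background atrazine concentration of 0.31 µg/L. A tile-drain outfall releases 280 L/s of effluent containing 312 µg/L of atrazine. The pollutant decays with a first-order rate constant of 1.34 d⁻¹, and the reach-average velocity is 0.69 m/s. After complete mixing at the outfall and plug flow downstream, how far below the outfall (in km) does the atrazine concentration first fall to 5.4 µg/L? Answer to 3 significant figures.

Conservation of mass: C = (4830·0.3100 + 280.0·312.0) / 5110 = 88860/5110 = 17.39 µg/L.
Set 17.39·exp(−k·t) = 5.4 → t = ln(17.39/5.4)/k = 75400 s = 20.95 h.
Distance = v·t = 0.69·75400 = 52030 m = 52.03 km.

52.0 km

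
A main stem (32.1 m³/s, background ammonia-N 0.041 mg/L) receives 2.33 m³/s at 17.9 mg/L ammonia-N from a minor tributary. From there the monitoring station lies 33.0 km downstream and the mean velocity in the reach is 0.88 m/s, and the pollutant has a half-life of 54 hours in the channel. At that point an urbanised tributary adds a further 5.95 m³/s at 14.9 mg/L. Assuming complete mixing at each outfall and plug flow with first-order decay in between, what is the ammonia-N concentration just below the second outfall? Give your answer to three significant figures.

Conservation of mass: C = (32.10·0.04100 + 2.330·17.90) / 34.43 = 43.02/34.43 = 1.250 mg/L; combined flow 34.43 m³/s.
Travel time t = 33.0·1000 / 0.88 = 37500 s = 10.42 h.
Half-life 54 h → k = ln 2 / 54 = 0.01284 h⁻¹ = 0.3081 d⁻¹.
Applying C = C₀e^(−kt): 1.250 × 0.8748 = 1.093 mg/L.
Second outfall: C = (34.43·1.093 + 5.950·14.90)/40.38 = 3.128 mg/L.

3.13 mg/L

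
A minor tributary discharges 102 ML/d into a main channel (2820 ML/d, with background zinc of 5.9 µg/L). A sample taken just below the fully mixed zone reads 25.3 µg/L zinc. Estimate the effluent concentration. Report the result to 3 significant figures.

562 µg/L

Mass balance: 2820·5.900 + 102.0·Cₑ = 2922·25.30
→ Cₑ = (2922·25.30 − 2820·5.900) / 102.0 = 561.7 µg/L.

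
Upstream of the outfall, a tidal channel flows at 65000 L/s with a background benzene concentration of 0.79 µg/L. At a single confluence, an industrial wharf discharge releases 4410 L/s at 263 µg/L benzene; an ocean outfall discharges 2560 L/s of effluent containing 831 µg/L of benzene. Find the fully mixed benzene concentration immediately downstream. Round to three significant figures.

Mixed concentration C = ΣQC/ΣQ = (65000·0.7900 + 4410·263.0 + 2560·831.0) / 71970 = 3339000/71970 = 46.39 µg/L.

46.4 µg/L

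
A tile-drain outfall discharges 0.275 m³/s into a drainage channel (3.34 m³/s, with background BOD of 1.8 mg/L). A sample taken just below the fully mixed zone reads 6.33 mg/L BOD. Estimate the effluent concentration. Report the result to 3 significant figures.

Mass balance: 3.340·1.800 + 0.2750·Cₑ = 3.615·6.330
→ Cₑ = (3.615·6.330 − 3.340·1.800) / 0.2750 = 61.35 mg/L.

61.3 mg/L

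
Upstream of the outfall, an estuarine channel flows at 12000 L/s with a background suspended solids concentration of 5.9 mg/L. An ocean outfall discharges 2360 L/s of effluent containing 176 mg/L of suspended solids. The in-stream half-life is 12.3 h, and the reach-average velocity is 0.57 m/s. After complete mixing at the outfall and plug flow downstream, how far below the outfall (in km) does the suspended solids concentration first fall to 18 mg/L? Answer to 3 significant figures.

After mixing, C = (12000·5.900 + 2360·176.0) / 14360 = 486200/14360 = 33.86 mg/L.
Half-life 12.3 h → k = ln 2 / 12.3 = 0.05635 h⁻¹ = 1.352 d⁻¹.
Set 33.86·exp(−k·t) = 18 → t = ln(33.86/18)/k = 40360 s = 11.21 h.
Distance = v·t = 0.57·40360 = 23000 m = 23.00 km.

23.0 km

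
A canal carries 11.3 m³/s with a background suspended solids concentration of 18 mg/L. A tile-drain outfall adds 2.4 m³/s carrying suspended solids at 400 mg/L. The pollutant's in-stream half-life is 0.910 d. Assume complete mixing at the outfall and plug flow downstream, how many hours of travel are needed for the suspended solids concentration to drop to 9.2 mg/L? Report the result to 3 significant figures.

Flow-weighted average: C = (11.30·18.00 + 2.400·400.0) / 13.70 = 1163/13.70 = 84.92 mg/L.
Half-life 0.910 d → k = ln 2 / 0.910 = 0.7617 d⁻¹.
84.92·exp(−k·t) = 9.2 → t = ln(84.92/9.2)/k = 252100 s = 70.03 h.

70.0 h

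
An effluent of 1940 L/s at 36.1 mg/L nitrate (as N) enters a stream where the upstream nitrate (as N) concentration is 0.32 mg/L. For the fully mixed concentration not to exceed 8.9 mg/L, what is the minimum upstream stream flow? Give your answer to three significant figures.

Set C_mix = 8.9: (Q·0.3200 + 1940·36.10) / (Q + 1940) = 8.9
→ Q = 1940·(36.10 − 8.9)/(8.9 − 0.3200) = 6150 L/s.

6150 L/s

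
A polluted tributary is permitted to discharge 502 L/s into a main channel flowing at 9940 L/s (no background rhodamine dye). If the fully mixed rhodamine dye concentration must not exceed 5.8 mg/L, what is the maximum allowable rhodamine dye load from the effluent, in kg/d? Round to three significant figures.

Mass balance at the limit: 9940·0 + 502.0·Cₑ = 10440·5.8 → Cₑ = 120.6 mg/L.
502.0 L/s = 0.5020 m³/s. Load = 0.5020 m³/s × 120.6 g/m³ × 86 400 s/d = 5233 kg/d.

5230 kg/d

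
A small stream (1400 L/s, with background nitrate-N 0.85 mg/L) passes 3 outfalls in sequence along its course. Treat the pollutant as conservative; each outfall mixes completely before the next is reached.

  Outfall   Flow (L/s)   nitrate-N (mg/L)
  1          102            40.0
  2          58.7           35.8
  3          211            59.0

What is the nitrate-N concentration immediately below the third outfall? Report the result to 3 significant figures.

Below outfall 1: Q → 1502 L/s, C = (1400·0.8500 + 102.0·40.00)/1502 = 3.509 mg/L.
Below outfall 2: Q → 1561 L/s, C = (1502·3.509 + 58.70·35.80)/1561 = 4.723 mg/L.
Below outfall 3: Q → 1772 L/s, C = (1561·4.723 + 211.0·59.00)/1772 = 11.19 mg/L.

11.2 mg/L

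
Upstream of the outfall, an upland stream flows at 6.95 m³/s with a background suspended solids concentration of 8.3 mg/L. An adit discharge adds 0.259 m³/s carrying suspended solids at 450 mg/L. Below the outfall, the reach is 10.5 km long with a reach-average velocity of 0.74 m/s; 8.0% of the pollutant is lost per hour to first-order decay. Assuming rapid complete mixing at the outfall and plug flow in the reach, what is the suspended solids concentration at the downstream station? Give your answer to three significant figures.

17.4 mg/L

After mixing, C = (6.950·8.300 + 0.2590·450.0) / 7.209 = 174.2/7.209 = 24.17 mg/L.
Travel time t = 10.5·1000 / 0.74 = 14190 s = 3.941 h.
8.0%/h lost → k = −ln(1 − 0.08) = 0.08338 h⁻¹.
Decay over the reach: 24.17·exp(−kt) = 24.17·0.7199 = 17.40 mg/L.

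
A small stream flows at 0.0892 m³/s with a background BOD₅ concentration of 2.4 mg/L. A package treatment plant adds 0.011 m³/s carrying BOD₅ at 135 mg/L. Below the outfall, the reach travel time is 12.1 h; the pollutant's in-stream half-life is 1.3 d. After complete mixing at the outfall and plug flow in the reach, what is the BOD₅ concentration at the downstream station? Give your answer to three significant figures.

Conservation of mass: C = (0.08920·2.400 + 0.01100·135.0) / 0.1002 = 1.699/0.1002 = 16.96 mg/L.
Half-life 1.3 d → k = ln 2 / 1.3 = 0.5332 d⁻¹.
First-order decay: C = 16.96·exp(−k·t) = 16.96·0.7643 = 12.96 mg/L.

13.0 mg/L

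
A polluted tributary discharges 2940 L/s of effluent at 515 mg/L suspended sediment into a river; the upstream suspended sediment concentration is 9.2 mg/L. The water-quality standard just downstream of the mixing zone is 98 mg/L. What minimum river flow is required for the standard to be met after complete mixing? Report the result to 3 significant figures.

13800 L/s

Set C_mix = 98: (Q·9.200 + 2940·515.0) / (Q + 2940) = 98
→ Q = 2940·(515.0 − 98)/(98 − 9.200) = 13810 L/s.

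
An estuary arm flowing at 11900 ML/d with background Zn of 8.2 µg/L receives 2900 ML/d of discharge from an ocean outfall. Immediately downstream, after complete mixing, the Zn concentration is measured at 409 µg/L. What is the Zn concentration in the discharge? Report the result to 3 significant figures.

Mass balance: 11900·8.200 + 2900·Cₑ = 14800·409.0
→ Cₑ = (14800·409.0 − 11900·8.200) / 2900 = 2054 µg/L.

2050 µg/L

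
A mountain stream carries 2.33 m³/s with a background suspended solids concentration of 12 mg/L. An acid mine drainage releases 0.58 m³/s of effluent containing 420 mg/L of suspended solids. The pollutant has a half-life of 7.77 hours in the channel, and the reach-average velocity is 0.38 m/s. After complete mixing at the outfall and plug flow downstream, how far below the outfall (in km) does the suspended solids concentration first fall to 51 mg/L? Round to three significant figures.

Conservation of mass: C = (2.330·12.00 + 0.5800·420.0) / 2.910 = 271.6/2.910 = 93.32 mg/L.
Half-life 7.77 h → k = ln 2 / 7.77 = 0.08921 h⁻¹ = 2.141 d⁻¹.
Set 93.32·exp(−k·t) = 51 → t = ln(93.32/51)/k = 24380 s = 6.773 h.
Distance = v·t = 0.38·24380 = 9265 m = 9.265 km.

9.27 km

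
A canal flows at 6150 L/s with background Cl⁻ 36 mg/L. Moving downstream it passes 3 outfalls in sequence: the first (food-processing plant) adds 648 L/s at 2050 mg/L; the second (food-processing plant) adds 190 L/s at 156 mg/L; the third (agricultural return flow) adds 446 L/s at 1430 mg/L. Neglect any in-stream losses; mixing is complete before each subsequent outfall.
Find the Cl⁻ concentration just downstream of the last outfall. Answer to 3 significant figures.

After outfall 1: Q = 6150 + 648.0 = 6798 L/s; C = (6150·36.00 + 648.0·2050)/6798 = 228.0 mg/L.
After outfall 2: Q = 6798 + 190.0 = 6988 L/s; C = (6798·228.0 + 190.0·156.0)/6988 = 226.0 mg/L.
After outfall 3: Q = 6988 + 446.0 = 7434 L/s; C = (6988·226.0 + 446.0·1430)/7434 = 298.3 mg/L.

298 mg/L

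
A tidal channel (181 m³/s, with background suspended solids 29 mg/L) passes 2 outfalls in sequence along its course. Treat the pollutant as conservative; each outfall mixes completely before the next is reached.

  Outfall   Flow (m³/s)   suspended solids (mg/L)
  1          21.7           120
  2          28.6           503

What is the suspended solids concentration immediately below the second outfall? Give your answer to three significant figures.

After outfall 1: Q = 181.0 + 21.70 = 202.7 m³/s; C = (181.0·29.00 + 21.70·120.0)/202.7 = 38.74 mg/L.
After outfall 2: Q = 202.7 + 28.60 = 231.3 m³/s; C = (202.7·38.74 + 28.60·503.0)/231.3 = 96.15 mg/L.

96.1 mg/L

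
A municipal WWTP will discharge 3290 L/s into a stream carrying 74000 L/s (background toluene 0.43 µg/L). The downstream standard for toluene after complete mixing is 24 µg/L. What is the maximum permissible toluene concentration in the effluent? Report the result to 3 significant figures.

At the limit, (Qr·Cr + Qe·Cₑ)/(Qr + Qe) = 24:
Cₑ = (77290·24 − 74000·0.4300) / 3290 = 554.1 µg/L.

554 µg/L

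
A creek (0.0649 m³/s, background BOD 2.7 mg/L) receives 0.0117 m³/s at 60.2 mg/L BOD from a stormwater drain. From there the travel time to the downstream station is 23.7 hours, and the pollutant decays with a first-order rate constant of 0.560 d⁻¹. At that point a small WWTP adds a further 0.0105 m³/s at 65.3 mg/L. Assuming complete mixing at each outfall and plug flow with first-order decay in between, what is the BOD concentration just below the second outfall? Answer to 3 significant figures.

13.7 mg/L

After mixing, C = (0.06490·2.700 + 0.01170·60.20) / 0.07660 = 0.8796/0.07660 = 11.48 mg/L; combined flow 0.07660 m³/s.
Applying C = C₀e^(−kt): 11.48 × 0.5752 = 6.605 mg/L.
At the second outfall, C = (0.07660·6.605 + 0.01050·65.30) / (0.07660 + 0.01050) = 13.68 mg/L.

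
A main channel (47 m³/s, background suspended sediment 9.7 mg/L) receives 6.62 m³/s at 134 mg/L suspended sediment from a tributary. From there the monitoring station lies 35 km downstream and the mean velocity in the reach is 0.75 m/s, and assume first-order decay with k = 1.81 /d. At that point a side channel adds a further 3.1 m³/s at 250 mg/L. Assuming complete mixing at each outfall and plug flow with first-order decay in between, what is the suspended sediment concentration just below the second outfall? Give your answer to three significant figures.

Mass balance: C = (47.00·9.700 + 6.620·134.0) / 53.62 = 1343/53.62 = 25.05 mg/L; combined flow 53.62 m³/s.
Travel time t = 35·1000 / 0.75 = 46670 s = 12.96 h.
Decay over the reach: 25.05·exp(−kt) = 25.05·0.3762 = 9.423 mg/L.
At the second outfall, C = (53.62·9.423 + 3.100·250.0) / (53.62 + 3.100) = 22.57 mg/L.

22.6 mg/L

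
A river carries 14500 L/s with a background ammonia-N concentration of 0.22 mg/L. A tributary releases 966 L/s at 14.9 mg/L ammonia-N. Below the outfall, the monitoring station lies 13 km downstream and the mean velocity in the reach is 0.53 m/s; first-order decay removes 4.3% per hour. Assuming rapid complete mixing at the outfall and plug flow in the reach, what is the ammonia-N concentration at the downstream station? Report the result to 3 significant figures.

After mixing, C = (14500·0.2200 + 966.0·14.90) / 15470 = 17580/15470 = 1.137 mg/L.
Travel time t = 13·1000 / 0.53 = 24530 s = 6.813 h.
4.3%/h lost → k = −ln(1 − 0.043) = 0.04395 h⁻¹.
First-order decay: C = 1.137·exp(−k·t) = 1.137·0.7412 = 0.8427 mg/L.

0.843 mg/L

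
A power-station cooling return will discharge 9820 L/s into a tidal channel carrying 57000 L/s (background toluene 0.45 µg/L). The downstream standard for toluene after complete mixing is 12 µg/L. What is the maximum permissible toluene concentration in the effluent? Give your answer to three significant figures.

79.0 µg/L

At the limit, (Qr·Cr + Qe·Cₑ)/(Qr + Qe) = 12:
Cₑ = (66820·12 − 57000·0.4500) / 9820 = 79.04 µg/L.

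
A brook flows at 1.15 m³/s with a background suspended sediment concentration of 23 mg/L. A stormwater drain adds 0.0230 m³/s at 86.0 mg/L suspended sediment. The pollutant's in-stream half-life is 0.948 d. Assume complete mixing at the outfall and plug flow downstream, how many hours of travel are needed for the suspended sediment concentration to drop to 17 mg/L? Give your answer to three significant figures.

11.6 h

After mixing, C = (1.150·23.00 + 0.02300·86.00) / 1.173 = 28.43/1.173 = 24.24 mg/L.
Half-life 0.948 d → k = ln 2 / 0.948 = 0.7312 d⁻¹.
24.24·exp(−k·t) = 17 → t = ln(24.24/17)/k = 41900 s = 11.64 h.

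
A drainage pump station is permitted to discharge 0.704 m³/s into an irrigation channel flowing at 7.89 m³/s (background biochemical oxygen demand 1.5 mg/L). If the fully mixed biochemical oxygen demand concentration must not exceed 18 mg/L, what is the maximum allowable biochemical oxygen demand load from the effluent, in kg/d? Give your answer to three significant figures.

Mass balance at the limit: 7.890·1.500 + 0.7040·Cₑ = 8.594·18 → Cₑ = 202.9 mg/L.
Load = 0.7040 m³/s × 202.9 g/m³ × 86 400 s/d = 12340 kg/d.

12300 kg/d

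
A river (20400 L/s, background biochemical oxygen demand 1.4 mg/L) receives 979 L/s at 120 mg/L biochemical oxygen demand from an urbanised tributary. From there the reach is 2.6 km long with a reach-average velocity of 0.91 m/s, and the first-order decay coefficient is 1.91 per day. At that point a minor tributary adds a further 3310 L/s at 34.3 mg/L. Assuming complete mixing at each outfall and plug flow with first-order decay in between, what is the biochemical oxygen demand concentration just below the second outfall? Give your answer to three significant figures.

Conservation of mass: C = (20400·1.400 + 979.0·120.0) / 21380 = 146000/21380 = 6.831 mg/L; combined flow 21380 L/s.
Travel time t = 2.6·1000 / 0.91 = 2857 s = 0.7937 h.
Decay over the reach: 6.831·exp(−kt) = 6.831·0.9388 = 6.413 mg/L.
At the second outfall, C = (21380·6.413 + 3310·34.30) / (21380 + 3310) = 10.15 mg/L.

10.2 mg/L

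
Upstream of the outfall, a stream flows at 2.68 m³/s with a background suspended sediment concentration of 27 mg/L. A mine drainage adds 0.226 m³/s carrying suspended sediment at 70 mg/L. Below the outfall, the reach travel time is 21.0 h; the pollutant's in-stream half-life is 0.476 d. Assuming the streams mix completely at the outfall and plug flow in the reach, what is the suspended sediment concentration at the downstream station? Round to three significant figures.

After mixing, C = (2.680·27.00 + 0.2260·70.00) / 2.906 = 88.18/2.906 = 30.34 mg/L.
Half-life 0.476 d → k = ln 2 / 0.476 = 1.456 d⁻¹.
Decay over the reach: 30.34·exp(−kt) = 30.34·0.2797 = 8.486 mg/L.

8.49 mg/L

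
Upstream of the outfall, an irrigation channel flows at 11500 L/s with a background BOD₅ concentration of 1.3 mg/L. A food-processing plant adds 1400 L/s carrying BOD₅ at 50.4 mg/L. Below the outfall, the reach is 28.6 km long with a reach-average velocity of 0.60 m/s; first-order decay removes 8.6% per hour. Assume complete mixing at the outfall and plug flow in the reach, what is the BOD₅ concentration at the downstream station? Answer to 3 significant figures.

2.02 mg/L

Conservation of mass: C = (11500·1.300 + 1400·50.40) / 12900 = 85510/12900 = 6.629 mg/L.
Travel time t = 28.6·1000 / 0.60 = 47670 s = 13.24 h.
8.6%/h lost → k = −ln(1 − 0.086) = 0.08992 h⁻¹.
Decay over the reach: 6.629·exp(−kt) = 6.629·0.3040 = 2.015 mg/L.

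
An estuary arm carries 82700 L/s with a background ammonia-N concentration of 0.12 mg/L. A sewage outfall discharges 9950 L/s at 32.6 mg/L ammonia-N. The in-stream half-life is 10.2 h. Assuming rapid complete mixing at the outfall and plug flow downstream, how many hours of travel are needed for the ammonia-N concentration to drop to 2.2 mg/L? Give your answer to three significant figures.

Mass balance: C = (82700·0.1200 + 9950·32.60) / 92650 = 334300/92650 = 3.608 mg/L.
Half-life 10.2 h → k = ln 2 / 10.2 = 0.06796 h⁻¹ = 1.631 d⁻¹.
3.608·exp(−k·t) = 2.2 → t = ln(3.608/2.2)/k = 26210 s = 7.280 h.

7.28 h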